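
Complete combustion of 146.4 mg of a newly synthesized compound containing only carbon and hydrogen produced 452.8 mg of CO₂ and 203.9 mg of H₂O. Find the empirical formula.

mol C = 0.4528 g CO₂ ÷ 44.009 g/mol = 0.010289 mol
mol H = 2 × 0.2039 g H₂O ÷ 18.015 g/mol = 0.022637 mol
Divide by the smallest (0.010289 mol): C 1.000, H 2.200
Multiplying each by 5 gives whole numbers: C 5.00, H 11.00

C5H11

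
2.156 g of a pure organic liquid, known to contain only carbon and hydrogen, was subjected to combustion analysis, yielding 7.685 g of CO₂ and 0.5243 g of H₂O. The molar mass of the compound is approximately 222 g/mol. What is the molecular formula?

C18H6

mol C = 7.685 g CO₂ ÷ 44.009 g/mol = 0.17462 mol
mol H = 2 × 0.5243 g H₂O ÷ 18.015 g/mol = 0.058207 mol
Divide by the smallest (0.058207 mol): C 3.000, H 1.000
Empirical formula: C3H
Empirical-formula mass = 37.04 g/mol; 222 ÷ 37.04 ≈ 6, so the molecular formula is C18H6.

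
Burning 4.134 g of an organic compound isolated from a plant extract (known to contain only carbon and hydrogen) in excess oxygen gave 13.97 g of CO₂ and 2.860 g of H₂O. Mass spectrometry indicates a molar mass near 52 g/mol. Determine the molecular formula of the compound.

C4H4

mol C = 13.97 g CO₂ ÷ 44.009 g/mol = 0.31744 mol
mol H = 2 × 2.860 g H₂O ÷ 18.015 g/mol = 0.31751 mol
Divide by the smallest (0.31744 mol): C 1.000, H 1.000
Empirical formula: CH
Empirical-formula mass = 13.02 g/mol; 52 ÷ 13.02 ≈ 4, so the molecular formula is C4H4.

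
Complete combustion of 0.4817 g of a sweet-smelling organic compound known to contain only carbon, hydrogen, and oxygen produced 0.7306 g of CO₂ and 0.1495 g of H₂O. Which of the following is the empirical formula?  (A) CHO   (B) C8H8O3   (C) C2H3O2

mol C = 0.7306 g CO₂ ÷ 44.009 g/mol = 0.016601 mol
mol H = 2 × 0.1495 g H₂O ÷ 18.015 g/mol = 0.016597 mol
mass O = 0.4817 − (0.19940 + 0.016730) = 0.26557 g → mol O = 0.26557 ÷ 15.999 = 0.016599 mol
Divide by the smallest (0.016597 mol): C 1.000, H 1.000, O 1.000

(A) CHO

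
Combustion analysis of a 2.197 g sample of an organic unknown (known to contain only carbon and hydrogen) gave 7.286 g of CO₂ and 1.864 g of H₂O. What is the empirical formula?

mol C = 7.286 g CO₂ ÷ 44.009 g/mol = 0.16556 mol
mol H = 2 × 1.864 g H₂O ÷ 18.015 g/mol = 0.20694 mol
Divide by the smallest (0.16556 mol): C 1.000, H 1.250
Multiplying each by 4 gives whole numbers: C 4.00, H 5.00

C4H5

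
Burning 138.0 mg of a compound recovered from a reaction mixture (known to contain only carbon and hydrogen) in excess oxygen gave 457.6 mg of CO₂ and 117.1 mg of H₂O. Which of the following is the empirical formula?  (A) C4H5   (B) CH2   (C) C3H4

mol C = 0.4576 g CO₂ ÷ 44.009 g/mol = 0.010398 mol
mol H = 2 × 0.1171 g H₂O ÷ 18.015 g/mol = 0.013000 mol
Divide by the smallest (0.010398 mol): C 1.000, H 1.250
Multiplying each by 4 gives whole numbers: C 4.00, H 5.00

(A) C4H5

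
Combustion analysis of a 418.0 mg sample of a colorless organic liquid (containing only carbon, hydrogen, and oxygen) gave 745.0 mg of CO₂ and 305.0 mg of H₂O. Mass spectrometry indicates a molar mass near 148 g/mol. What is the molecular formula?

C6H12O4

mol C = 0.7450 g CO₂ ÷ 44.009 g/mol = 0.016928 mol
mol H = 2 × 0.3050 g H₂O ÷ 18.015 g/mol = 0.033861 mol
mass O = 0.4180 − (0.20333 + 0.034132) = 0.18054 g → mol O = 0.18054 ÷ 15.999 = 0.011285 mol
Divide by the smallest (0.011285 mol): C 1.500, H 3.001, O 1.000
Multiplying each by 2 gives whole numbers: C 3.00, H 6.00, O 2.00
Empirical formula: C3H6O2
Empirical-formula mass = 74.08 g/mol; 148 ÷ 74.08 ≈ 2, so the molecular formula is C6H12O4.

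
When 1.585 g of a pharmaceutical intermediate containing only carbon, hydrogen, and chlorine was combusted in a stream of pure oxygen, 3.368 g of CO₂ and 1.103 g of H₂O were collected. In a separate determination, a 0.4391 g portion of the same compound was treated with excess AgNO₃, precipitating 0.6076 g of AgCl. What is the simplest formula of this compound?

mol C = 3.368 g CO₂ ÷ 44.009 g/mol = 0.076530 mol
mol H = 2 × 1.103 g H₂O ÷ 18.015 g/mol = 0.12245 mol
From the AgCl data: mol Cl per gram of compound = (0.6076 ÷ 143.318) ÷ 0.4391 = 0.0096550 mol/g, so in the 1.585 g combustion sample mol Cl = 0.015303 mol
Divide by the smallest (0.015303 mol): C 5.001, H 8.002, Cl 1.000

C5H8Cl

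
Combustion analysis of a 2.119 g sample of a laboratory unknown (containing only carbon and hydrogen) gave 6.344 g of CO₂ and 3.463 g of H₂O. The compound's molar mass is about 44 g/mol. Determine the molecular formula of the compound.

C3H8

mol C = 6.344 g CO₂ ÷ 44.009 g/mol = 0.14415 mol
mol H = 2 × 3.463 g H₂O ÷ 18.015 g/mol = 0.38446 mol
Divide by the smallest (0.14415 mol): C 1.000, H 2.667
Multiplying each by 3 gives whole numbers: C 3.00, H 8.00
Empirical formula: C3H8
Empirical-formula mass = 44.10 g/mol; 44 ÷ 44.10 ≈ 1, so the molecular formula is C3H8.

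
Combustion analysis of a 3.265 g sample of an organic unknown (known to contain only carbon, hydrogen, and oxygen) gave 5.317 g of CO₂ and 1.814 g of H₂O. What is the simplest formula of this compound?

mol C = 5.317 g CO₂ ÷ 44.009 g/mol = 0.12082 mol
mol H = 2 × 1.814 g H₂O ÷ 18.015 g/mol = 0.20139 mol
mass O = 3.265 − (1.4511 + 0.20300) = 1.6109 g → mol O = 1.6109 ÷ 15.999 = 0.10069 mol
Divide by the smallest (0.10069 mol): C 1.200, H 2.000, O 1.000
Multiplying each by 5 gives whole numbers: C 6.00, H 10.00, O 5.00

C6H10O5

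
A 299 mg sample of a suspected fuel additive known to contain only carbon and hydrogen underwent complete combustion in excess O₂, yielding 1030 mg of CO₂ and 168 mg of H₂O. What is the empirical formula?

C5H4

mol C = 1.03 g CO₂ ÷ 44.009 g/mol = 0.02340 mol
mol H = 2 × 0.168 g H₂O ÷ 18.015 g/mol = 0.01865 mol
Divide by the smallest (0.01865 mol): C 1.255, H 1.000
Multiplying each by 4 gives whole numbers: C 5.02, H 4.00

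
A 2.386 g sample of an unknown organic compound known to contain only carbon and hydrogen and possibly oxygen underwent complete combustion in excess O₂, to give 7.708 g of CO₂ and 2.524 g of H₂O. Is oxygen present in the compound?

no

mol C = 7.708 g CO₂ ÷ 44.009 g/mol = 0.17515 mol
mol H = 2 × 2.524 g H₂O ÷ 18.015 g/mol = 0.28021 mol
C and H together account for 2.3861 g — essentially the entire 2.386 g sample — so the compound contains no oxygen.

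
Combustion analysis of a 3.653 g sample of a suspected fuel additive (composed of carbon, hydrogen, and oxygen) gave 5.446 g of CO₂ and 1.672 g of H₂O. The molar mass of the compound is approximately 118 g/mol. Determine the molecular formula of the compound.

C4H6O4

mol C = 5.446 g CO₂ ÷ 44.009 g/mol = 0.12375 mol
mol H = 2 × 1.672 g H₂O ÷ 18.015 g/mol = 0.18562 mol
mass O = 3.653 − (1.4863 + 0.18711) = 1.9796 g → mol O = 1.9796 ÷ 15.999 = 0.12373 mol
Divide by the smallest (0.12373 mol): C 1.000, H 1.500, O 1.000
Multiplying each by 2 gives whole numbers: C 2.00, H 3.00, O 2.00
Empirical formula: C2H3O2
Empirical-formula mass = 59.04 g/mol; 118 ÷ 59.04 ≈ 2, so the molecular formula is C4H6O4.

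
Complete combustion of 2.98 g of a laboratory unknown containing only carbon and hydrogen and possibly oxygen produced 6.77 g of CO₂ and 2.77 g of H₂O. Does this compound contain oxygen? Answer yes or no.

mol C = 6.77 g CO₂ ÷ 44.009 g/mol = 0.1538 mol
mol H = 2 × 2.77 g H₂O ÷ 18.015 g/mol = 0.3075 mol
C and H account for only 2.158 g of the 2.98 g sample; the remaining 0.8223 g must be oxygen.

yes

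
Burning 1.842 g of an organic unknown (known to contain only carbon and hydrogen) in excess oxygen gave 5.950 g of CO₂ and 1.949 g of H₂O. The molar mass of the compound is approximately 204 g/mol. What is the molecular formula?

mol C = 5.950 g CO₂ ÷ 44.009 g/mol = 0.13520 mol
mol H = 2 × 1.949 g H₂O ÷ 18.015 g/mol = 0.21638 mol
Divide by the smallest (0.13520 mol): C 1.000, H 1.600
Multiplying each by 5 gives whole numbers: C 5.00, H 8.00
Empirical formula: C5H8
Empirical-formula mass = 68.12 g/mol; 204 ÷ 68.12 ≈ 3, so the molecular formula is C15H24.

C15H24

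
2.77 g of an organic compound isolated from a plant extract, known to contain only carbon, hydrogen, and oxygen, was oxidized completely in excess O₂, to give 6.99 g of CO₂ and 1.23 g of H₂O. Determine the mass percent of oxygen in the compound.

mol C = 6.99 g CO₂ ÷ 44.009 g/mol = 0.1588 mol
mol H = 2 × 1.23 g H₂O ÷ 18.015 g/mol = 0.1366 mol
mass O = 2.77 − (1.908 + 0.1376) = 0.7246 g → mol O = 0.7246 ÷ 15.999 = 0.04529 mol
mass % O = 0.7246 g ÷ 2.77 g × 100%

26.2%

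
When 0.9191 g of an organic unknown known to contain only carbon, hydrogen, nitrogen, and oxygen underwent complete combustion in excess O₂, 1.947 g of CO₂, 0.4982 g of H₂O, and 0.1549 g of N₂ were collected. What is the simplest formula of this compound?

mol C = 1.947 g CO₂ ÷ 44.009 g/mol = 0.044241 mol
mol H = 2 × 0.4982 g H₂O ÷ 18.015 g/mol = 0.055309 mol
mol N = 2 × 0.1549 g N₂ ÷ 28.014 g/mol = 0.011059 mol
mass O = 0.9191 − (0.53138 + 0.055752 + 0.15490) = 0.17707 g → mol O = 0.17707 ÷ 15.999 = 0.011068 mol
Divide by the smallest (0.011059 mol): C 4.001, H 5.001, N 1.000, O 1.001

C4H5NO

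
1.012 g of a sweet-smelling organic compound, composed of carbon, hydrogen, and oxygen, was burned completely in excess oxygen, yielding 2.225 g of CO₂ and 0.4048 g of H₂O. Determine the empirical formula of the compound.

C9H8O4

mol C = 2.225 g CO₂ ÷ 44.009 g/mol = 0.050558 mol
mol H = 2 × 0.4048 g H₂O ÷ 18.015 g/mol = 0.044940 mol
mass O = 1.012 − (0.60725 + 0.045300) = 0.35945 g → mol O = 0.35945 ÷ 15.999 = 0.022467 mol
Divide by the smallest (0.022467 mol): C 2.250, H 2.000, O 1.000
Multiplying each by 4 gives whole numbers: C 9.00, H 8.00, O 4.00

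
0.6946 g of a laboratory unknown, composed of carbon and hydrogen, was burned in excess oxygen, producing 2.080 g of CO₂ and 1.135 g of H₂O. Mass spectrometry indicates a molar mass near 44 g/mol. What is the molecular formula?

mol C = 2.080 g CO₂ ÷ 44.009 g/mol = 0.047263 mol
mol H = 2 × 1.135 g H₂O ÷ 18.015 g/mol = 0.12601 mol
Divide by the smallest (0.047263 mol): C 1.000, H 2.666
Multiplying each by 3 gives whole numbers: C 3.00, H 8.00
Empirical formula: C3H8
Empirical-formula mass = 44.10 g/mol; 44 ÷ 44.10 ≈ 1, so the molecular formula is C3H8.

C3H8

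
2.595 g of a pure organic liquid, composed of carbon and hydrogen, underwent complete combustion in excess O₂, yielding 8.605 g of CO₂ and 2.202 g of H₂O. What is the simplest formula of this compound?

C4H5

mol C = 8.605 g CO₂ ÷ 44.009 g/mol = 0.19553 mol
mol H = 2 × 2.202 g H₂O ÷ 18.015 g/mol = 0.24446 mol
Divide by the smallest (0.19553 mol): C 1.000, H 1.250
Multiplying each by 4 gives whole numbers: C 4.00, H 5.00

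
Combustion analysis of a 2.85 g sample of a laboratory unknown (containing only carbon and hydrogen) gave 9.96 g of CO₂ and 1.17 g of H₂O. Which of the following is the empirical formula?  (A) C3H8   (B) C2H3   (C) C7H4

mol C = 9.96 g CO₂ ÷ 44.009 g/mol = 0.2263 mol
mol H = 2 × 1.17 g H₂O ÷ 18.015 g/mol = 0.1299 mol
Divide by the smallest (0.1299 mol): C 1.742, H 1.000
Multiplying each by 4 gives whole numbers: C 6.97, H 4.00

(C) C7H4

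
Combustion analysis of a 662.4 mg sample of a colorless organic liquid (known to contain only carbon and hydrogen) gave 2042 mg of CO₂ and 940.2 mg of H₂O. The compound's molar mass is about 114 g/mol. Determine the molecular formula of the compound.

C8H18

mol C = 2.042 g CO₂ ÷ 44.009 g/mol = 0.046400 mol
mol H = 2 × 0.9402 g H₂O ÷ 18.015 g/mol = 0.10438 mol
Divide by the smallest (0.046400 mol): C 1.000, H 2.250
Multiplying each by 4 gives whole numbers: C 4.00, H 9.00
Empirical formula: C4H9
Empirical-formula mass = 57.12 g/mol; 114 ÷ 57.12 ≈ 2, so the molecular formula is C8H18.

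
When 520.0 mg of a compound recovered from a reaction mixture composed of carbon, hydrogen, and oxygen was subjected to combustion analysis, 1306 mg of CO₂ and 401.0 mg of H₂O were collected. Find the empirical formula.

mol C = 1.306 g CO₂ ÷ 44.009 g/mol = 0.029676 mol
mol H = 2 × 0.4010 g H₂O ÷ 18.015 g/mol = 0.044518 mol
mass O = 0.5200 − (0.35644 + 0.044875) = 0.11869 g → mol O = 0.11869 ÷ 15.999 = 0.0074186 mol
Divide by the smallest (0.0074186 mol): C 4.000, H 6.001, O 1.000

C4H6O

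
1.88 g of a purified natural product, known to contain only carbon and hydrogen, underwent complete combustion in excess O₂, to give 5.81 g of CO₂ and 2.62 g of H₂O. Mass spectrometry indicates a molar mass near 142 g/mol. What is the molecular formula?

mol C = 5.81 g CO₂ ÷ 44.009 g/mol = 0.1320 mol
mol H = 2 × 2.62 g H₂O ÷ 18.015 g/mol = 0.2909 mol
Divide by the smallest (0.1320 mol): C 1.000, H 2.203
Multiplying each by 5 gives whole numbers: C 5.00, H 11.02
Empirical formula: C5H11
Empirical-formula mass = 71.14 g/mol; 142 ÷ 71.14 ≈ 2, so the molecular formula is C10H22.

C10H22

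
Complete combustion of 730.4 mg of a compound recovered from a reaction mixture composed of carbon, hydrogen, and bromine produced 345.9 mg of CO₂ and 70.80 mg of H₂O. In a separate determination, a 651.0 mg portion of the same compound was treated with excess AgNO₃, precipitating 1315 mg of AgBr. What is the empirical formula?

CHBr

mol C = 0.3459 g CO₂ ÷ 44.009 g/mol = 0.0078598 mol
mol H = 2 × 0.07080 g H₂O ÷ 18.015 g/mol = 0.0078601 mol
From the AgBr data: mol Br per gram of compound = (1.315 ÷ 187.772) ÷ 0.6510 = 0.010758 mol/g, so in the 0.7304 g combustion sample mol Br = 0.0078573 mol
Divide by the smallest (0.0078573 mol): C 1.000, H 1.000, Br 1.000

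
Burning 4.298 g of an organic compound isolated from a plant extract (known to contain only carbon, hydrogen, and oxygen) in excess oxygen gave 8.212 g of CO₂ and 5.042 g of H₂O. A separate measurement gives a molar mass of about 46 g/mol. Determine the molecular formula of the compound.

C2H6O

mol C = 8.212 g CO₂ ÷ 44.009 g/mol = 0.18660 mol
mol H = 2 × 5.042 g H₂O ÷ 18.015 g/mol = 0.55976 mol
mass O = 4.298 − (2.2412 + 0.56423) = 1.4925 g → mol O = 1.4925 ÷ 15.999 = 0.093289 mol
Divide by the smallest (0.093289 mol): C 2.000, H 6.000, O 1.000
Empirical formula: C2H6O
Empirical-formula mass = 46.07 g/mol; 46 ÷ 46.07 ≈ 1, so the molecular formula is C2H6O.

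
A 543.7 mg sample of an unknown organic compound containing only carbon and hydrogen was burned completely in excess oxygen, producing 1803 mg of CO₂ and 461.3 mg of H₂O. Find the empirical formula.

mol C = 1.803 g CO₂ ÷ 44.009 g/mol = 0.040969 mol
mol H = 2 × 0.4613 g H₂O ÷ 18.015 g/mol = 0.051213 mol
Divide by the smallest (0.040969 mol): C 1.000, H 1.250
Multiplying each by 4 gives whole numbers: C 4.00, H 5.00

C4H5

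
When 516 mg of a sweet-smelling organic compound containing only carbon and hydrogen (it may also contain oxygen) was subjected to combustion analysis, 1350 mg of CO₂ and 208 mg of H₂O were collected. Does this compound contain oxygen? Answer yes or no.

yes

mol C = 1.35 g CO₂ ÷ 44.009 g/mol = 0.03068 mol
mol H = 2 × 0.208 g H₂O ÷ 18.015 g/mol = 0.02309 mol
C and H account for only 0.3917 g of the 0.516 g sample; the remaining 0.1243 g must be oxygen.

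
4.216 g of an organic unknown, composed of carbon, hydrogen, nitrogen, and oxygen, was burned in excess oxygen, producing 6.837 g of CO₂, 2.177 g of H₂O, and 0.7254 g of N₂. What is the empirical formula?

mol C = 6.837 g CO₂ ÷ 44.009 g/mol = 0.15535 mol
mol H = 2 × 2.177 g H₂O ÷ 18.015 g/mol = 0.24169 mol
mol N = 2 × 0.7254 g N₂ ÷ 28.014 g/mol = 0.051788 mol
mass O = 4.216 − (1.8660 + 0.24362 + 0.72540) = 1.3810 g → mol O = 1.3810 ÷ 15.999 = 0.086319 mol
Divide by the smallest (0.051788 mol): C 3.000, H 4.667, N 1.000, O 1.667
Multiplying each by 3 gives whole numbers: C 9.00, H 14.00, N 3.00, O 5.00

C9H14N3O5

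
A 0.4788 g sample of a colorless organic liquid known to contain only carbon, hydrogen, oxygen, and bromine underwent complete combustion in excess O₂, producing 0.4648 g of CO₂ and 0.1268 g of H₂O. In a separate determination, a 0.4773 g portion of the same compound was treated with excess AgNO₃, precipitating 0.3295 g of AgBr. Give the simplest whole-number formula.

mol C = 0.4648 g CO₂ ÷ 44.009 g/mol = 0.010561 mol
mol H = 2 × 0.1268 g H₂O ÷ 18.015 g/mol = 0.014077 mol
From the AgBr data: mol Br per gram of compound = (0.3295 ÷ 187.772) ÷ 0.4773 = 0.0036765 mol/g, so in the 0.4788 g combustion sample mol Br = 0.0017603 mol
mass O = 0.4788 − (0.12685 + 0.014190 + 0.14066) = 0.19710 g → mol O = 0.19710 ÷ 15.999 = 0.012320 mol
Divide by the smallest (0.0017603 mol): C 6.000, H 7.997, Br 1.000, O 6.999

C6H8BrO7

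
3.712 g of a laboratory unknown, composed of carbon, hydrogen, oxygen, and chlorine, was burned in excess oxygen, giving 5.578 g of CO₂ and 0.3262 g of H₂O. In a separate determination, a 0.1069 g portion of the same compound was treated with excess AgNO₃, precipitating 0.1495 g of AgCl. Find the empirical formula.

C7H2Cl2O3

mol C = 5.578 g CO₂ ÷ 44.009 g/mol = 0.12675 mol
mol H = 2 × 0.3262 g H₂O ÷ 18.015 g/mol = 0.036214 mol
From the AgCl data: mol Cl per gram of compound = (0.1495 ÷ 143.318) ÷ 0.1069 = 0.0097580 mol/g, so in the 3.712 g combustion sample mol Cl = 0.036222 mol
mass O = 3.712 − (1.5224 + 0.036504 + 1.2841) = 0.86908 g → mol O = 0.86908 ÷ 15.999 = 0.054321 mol
Divide by the smallest (0.036214 mol): C 3.500, H 1.000, Cl 1.000, O 1.500
Multiplying each by 2 gives whole numbers: C 7.00, H 2.00, Cl 2.00, O 3.00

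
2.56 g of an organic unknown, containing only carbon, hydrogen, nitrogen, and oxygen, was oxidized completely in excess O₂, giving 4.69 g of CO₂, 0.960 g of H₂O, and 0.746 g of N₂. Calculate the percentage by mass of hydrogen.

4.2%

mol C = 4.69 g CO₂ ÷ 44.009 g/mol = 0.1066 mol
mol H = 2 × 0.960 g H₂O ÷ 18.015 g/mol = 0.1066 mol
mol N = 2 × 0.746 g N₂ ÷ 28.014 g/mol = 0.05326 mol
mass O = 2.56 − (1.280 + 0.1074 + 0.7460) = 0.4266 g → mol O = 0.4266 ÷ 15.999 = 0.02666 mol
mass % H = 0.1074 g ÷ 2.56 g × 100%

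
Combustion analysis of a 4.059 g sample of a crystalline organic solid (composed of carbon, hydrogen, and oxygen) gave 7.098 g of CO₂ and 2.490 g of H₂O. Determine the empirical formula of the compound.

C7H12O5

mol C = 7.098 g CO₂ ÷ 44.009 g/mol = 0.16129 mol
mol H = 2 × 2.490 g H₂O ÷ 18.015 g/mol = 0.27644 mol
mass O = 4.059 − (1.9372 + 0.27865) = 1.8432 g → mol O = 1.8432 ÷ 15.999 = 0.11520 mol
Divide by the smallest (0.11520 mol): C 1.400, H 2.400, O 1.000
Multiplying each by 5 gives whole numbers: C 7.00, H 12.00, O 5.00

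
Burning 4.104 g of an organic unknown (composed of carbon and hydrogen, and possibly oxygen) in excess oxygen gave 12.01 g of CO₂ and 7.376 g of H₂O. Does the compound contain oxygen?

mol C = 12.01 g CO₂ ÷ 44.009 g/mol = 0.27290 mol
mol H = 2 × 7.376 g H₂O ÷ 18.015 g/mol = 0.81887 mol
C and H together account for 4.1032 g — essentially the entire 4.104 g sample — so the compound contains no oxygen.

no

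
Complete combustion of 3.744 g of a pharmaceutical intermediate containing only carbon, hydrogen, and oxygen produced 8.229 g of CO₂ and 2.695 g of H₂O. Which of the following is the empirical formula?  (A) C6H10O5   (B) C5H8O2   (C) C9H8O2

(B) C5H8O2

mol C = 8.229 g CO₂ ÷ 44.009 g/mol = 0.18698 mol
mol H = 2 × 2.695 g H₂O ÷ 18.015 g/mol = 0.29920 mol
mass O = 3.744 − (2.2459 + 0.30159) = 1.1965 g → mol O = 1.1965 ÷ 15.999 = 0.074788 mol
Divide by the smallest (0.074788 mol): C 2.500, H 4.001, O 1.000
Multiplying each by 2 gives whole numbers: C 5.00, H 8.00, O 2.00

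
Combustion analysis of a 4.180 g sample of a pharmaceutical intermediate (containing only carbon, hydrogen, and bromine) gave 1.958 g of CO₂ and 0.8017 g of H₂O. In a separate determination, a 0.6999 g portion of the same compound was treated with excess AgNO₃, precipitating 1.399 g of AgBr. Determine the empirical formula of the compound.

mol C = 1.958 g CO₂ ÷ 44.009 g/mol = 0.044491 mol
mol H = 2 × 0.8017 g H₂O ÷ 18.015 g/mol = 0.089004 mol
From the AgBr data: mol Br per gram of compound = (1.399 ÷ 187.772) ÷ 0.6999 = 0.010645 mol/g, so in the 4.180 g combustion sample mol Br = 0.044497 mol
Divide by the smallest (0.044491 mol): C 1.000, H 2.000, Br 1.000

CH2Br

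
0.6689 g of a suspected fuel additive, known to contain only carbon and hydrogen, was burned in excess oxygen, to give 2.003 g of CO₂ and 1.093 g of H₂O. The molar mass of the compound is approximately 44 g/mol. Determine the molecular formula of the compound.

mol C = 2.003 g CO₂ ÷ 44.009 g/mol = 0.045513 mol
mol H = 2 × 1.093 g H₂O ÷ 18.015 g/mol = 0.12134 mol
Divide by the smallest (0.045513 mol): C 1.000, H 2.666
Multiplying each by 3 gives whole numbers: C 3.00, H 8.00
Empirical formula: C3H8
Empirical-formula mass = 44.10 g/mol; 44 ÷ 44.10 ≈ 1, so the molecular formula is C3H8.

C3H8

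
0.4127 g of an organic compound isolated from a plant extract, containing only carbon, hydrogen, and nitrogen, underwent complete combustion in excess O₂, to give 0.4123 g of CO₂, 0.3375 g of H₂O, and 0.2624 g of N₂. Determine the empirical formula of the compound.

mol C = 0.4123 g CO₂ ÷ 44.009 g/mol = 0.0093685 mol
mol H = 2 × 0.3375 g H₂O ÷ 18.015 g/mol = 0.037469 mol
mol N = 2 × 0.2624 g N₂ ÷ 28.014 g/mol = 0.018733 mol
Divide by the smallest (0.0093685 mol): C 1.000, H 3.999, N 2.000

CH4N2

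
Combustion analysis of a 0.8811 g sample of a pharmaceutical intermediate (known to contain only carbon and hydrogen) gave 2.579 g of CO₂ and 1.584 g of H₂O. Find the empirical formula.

CH3

mol C = 2.579 g CO₂ ÷ 44.009 g/mol = 0.058602 mol
mol H = 2 × 1.584 g H₂O ÷ 18.015 g/mol = 0.17585 mol
Divide by the smallest (0.058602 mol): C 1.000, H 3.001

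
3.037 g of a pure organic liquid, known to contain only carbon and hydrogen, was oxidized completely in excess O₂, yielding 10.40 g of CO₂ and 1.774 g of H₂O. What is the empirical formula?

C6H5

mol C = 10.40 g CO₂ ÷ 44.009 g/mol = 0.23632 mol
mol H = 2 × 1.774 g H₂O ÷ 18.015 g/mol = 0.19695 mol
Divide by the smallest (0.19695 mol): C 1.200, H 1.000
Multiplying each by 5 gives whole numbers: C 6.00, H 5.00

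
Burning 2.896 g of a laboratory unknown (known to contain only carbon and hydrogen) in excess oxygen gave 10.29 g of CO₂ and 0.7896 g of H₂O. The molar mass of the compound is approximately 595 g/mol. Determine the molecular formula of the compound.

mol C = 10.29 g CO₂ ÷ 44.009 g/mol = 0.23382 mol
mol H = 2 × 0.7896 g H₂O ÷ 18.015 g/mol = 0.087660 mol
Divide by the smallest (0.087660 mol): C 2.667, H 1.000
Multiplying each by 3 gives whole numbers: C 8.00, H 3.00
Empirical formula: C8H3
Empirical-formula mass = 99.11 g/mol; 595 ÷ 99.11 ≈ 6, so the molecular formula is C48H18.

C48H18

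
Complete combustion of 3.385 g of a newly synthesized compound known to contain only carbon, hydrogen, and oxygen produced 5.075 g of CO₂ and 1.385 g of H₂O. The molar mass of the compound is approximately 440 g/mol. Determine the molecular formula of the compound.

C15H20O15

mol C = 5.075 g CO₂ ÷ 44.009 g/mol = 0.11532 mol
mol H = 2 × 1.385 g H₂O ÷ 18.015 g/mol = 0.15376 mol
mass O = 3.385 − (1.3851 + 0.15499) = 1.8449 g → mol O = 1.8449 ÷ 15.999 = 0.11532 mol
Divide by the smallest (0.11532 mol): C 1.000, H 1.333, O 1.000
Multiplying each by 3 gives whole numbers: C 3.00, H 4.00, O 3.00
Empirical formula: C3H4O3
Empirical-formula mass = 88.06 g/mol; 440 ÷ 88.06 ≈ 5, so the molecular formula is C15H20O15.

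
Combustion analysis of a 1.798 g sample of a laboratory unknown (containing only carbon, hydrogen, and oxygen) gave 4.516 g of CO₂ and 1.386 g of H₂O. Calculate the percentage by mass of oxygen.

mol C = 4.516 g CO₂ ÷ 44.009 g/mol = 0.10262 mol
mol H = 2 × 1.386 g H₂O ÷ 18.015 g/mol = 0.15387 mol
mass O = 1.798 − (1.2325 + 0.15510) = 0.41038 g → mol O = 0.41038 ÷ 15.999 = 0.025651 mol
mass % O = 0.41038 g ÷ 1.798 g × 100%

22.82%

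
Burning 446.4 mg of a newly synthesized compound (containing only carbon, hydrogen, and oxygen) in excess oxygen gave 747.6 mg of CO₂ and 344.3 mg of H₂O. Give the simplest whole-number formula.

mol C = 0.7476 g CO₂ ÷ 44.009 g/mol = 0.016987 mol
mol H = 2 × 0.3443 g H₂O ÷ 18.015 g/mol = 0.038224 mol
mass O = 0.4464 − (0.20404 + 0.038529) = 0.20383 g → mol O = 0.20383 ÷ 15.999 = 0.012740 mol
Divide by the smallest (0.012740 mol): C 1.333, H 3.000, O 1.000
Multiplying each by 3 gives whole numbers: C 4.00, H 9.00, O 3.00

C4H9O3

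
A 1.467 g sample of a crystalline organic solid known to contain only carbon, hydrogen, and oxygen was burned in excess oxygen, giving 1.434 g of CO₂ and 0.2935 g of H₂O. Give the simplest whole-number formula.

CHO2

mol C = 1.434 g CO₂ ÷ 44.009 g/mol = 0.032584 mol
mol H = 2 × 0.2935 g H₂O ÷ 18.015 g/mol = 0.032584 mol
mass O = 1.467 − (0.39137 + 0.032845) = 1.0428 g → mol O = 1.0428 ÷ 15.999 = 0.065178 mol
Divide by the smallest (0.032584 mol): C 1.000, H 1.000, O 2.000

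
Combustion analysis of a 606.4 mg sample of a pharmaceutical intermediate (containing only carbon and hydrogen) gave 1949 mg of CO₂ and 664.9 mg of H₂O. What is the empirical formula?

C3H5

mol C = 1.949 g CO₂ ÷ 44.009 g/mol = 0.044286 mol
mol H = 2 × 0.6649 g H₂O ÷ 18.015 g/mol = 0.073816 mol
Divide by the smallest (0.044286 mol): C 1.000, H 1.667
Multiplying each by 3 gives whole numbers: C 3.00, H 5.00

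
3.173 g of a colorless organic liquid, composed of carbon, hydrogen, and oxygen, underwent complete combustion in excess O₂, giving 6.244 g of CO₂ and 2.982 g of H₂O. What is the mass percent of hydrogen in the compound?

mol C = 6.244 g CO₂ ÷ 44.009 g/mol = 0.14188 mol
mol H = 2 × 2.982 g H₂O ÷ 18.015 g/mol = 0.33106 mol
mass O = 3.173 − (1.7041 + 0.33371) = 1.1352 g → mol O = 1.1352 ÷ 15.999 = 0.070953 mol
mass % H = 0.33371 g ÷ 3.173 g × 100%

10.52%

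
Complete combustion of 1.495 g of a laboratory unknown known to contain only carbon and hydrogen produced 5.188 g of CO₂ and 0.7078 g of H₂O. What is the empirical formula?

mol C = 5.188 g CO₂ ÷ 44.009 g/mol = 0.11788 mol
mol H = 2 × 0.7078 g H₂O ÷ 18.015 g/mol = 0.078579 mol
Divide by the smallest (0.078579 mol): C 1.500, H 1.000
Multiplying each by 2 gives whole numbers: C 3.00, H 2.00

C3H2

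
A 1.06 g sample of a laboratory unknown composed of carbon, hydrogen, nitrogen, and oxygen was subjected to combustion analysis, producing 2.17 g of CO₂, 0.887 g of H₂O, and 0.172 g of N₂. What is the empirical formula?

C4H8NO

mol C = 2.17 g CO₂ ÷ 44.009 g/mol = 0.04931 mol
mol H = 2 × 0.887 g H₂O ÷ 18.015 g/mol = 0.09847 mol
mol N = 2 × 0.172 g N₂ ÷ 28.014 g/mol = 0.01228 mol
mass O = 1.06 − (0.5922 + 0.09926 + 0.1720) = 0.1965 g → mol O = 0.1965 ÷ 15.999 = 0.01228 mol
Divide by the smallest (0.01228 mol): C 4.015, H 8.019, N 1.000, O 1.000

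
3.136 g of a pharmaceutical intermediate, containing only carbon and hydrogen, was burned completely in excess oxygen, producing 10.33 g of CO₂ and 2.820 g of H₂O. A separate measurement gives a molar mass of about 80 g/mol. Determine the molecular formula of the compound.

mol C = 10.33 g CO₂ ÷ 44.009 g/mol = 0.23472 mol
mol H = 2 × 2.820 g H₂O ÷ 18.015 g/mol = 0.31307 mol
Divide by the smallest (0.23472 mol): C 1.000, H 1.334
Multiplying each by 3 gives whole numbers: C 3.00, H 4.00
Empirical formula: C3H4
Empirical-formula mass = 40.06 g/mol; 80 ÷ 40.06 ≈ 2, so the molecular formula is C6H8.

C6H8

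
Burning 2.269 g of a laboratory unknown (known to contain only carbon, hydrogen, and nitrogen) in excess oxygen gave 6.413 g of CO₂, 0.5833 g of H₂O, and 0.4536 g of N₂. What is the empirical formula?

mol C = 6.413 g CO₂ ÷ 44.009 g/mol = 0.14572 mol
mol H = 2 × 0.5833 g H₂O ÷ 18.015 g/mol = 0.064757 mol
mol N = 2 × 0.4536 g N₂ ÷ 28.014 g/mol = 0.032384 mol
Divide by the smallest (0.032384 mol): C 4.500, H 2.000, N 1.000
Multiplying each by 2 gives whole numbers: C 9.00, H 4.00, N 2.00

C9H4N2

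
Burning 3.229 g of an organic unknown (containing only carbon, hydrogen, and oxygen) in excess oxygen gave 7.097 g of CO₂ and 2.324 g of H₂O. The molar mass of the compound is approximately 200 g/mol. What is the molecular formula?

C10H16O4

mol C = 7.097 g CO₂ ÷ 44.009 g/mol = 0.16126 mol
mol H = 2 × 2.324 g H₂O ÷ 18.015 g/mol = 0.25801 mol
mass O = 3.229 − (1.9369 + 0.26007) = 1.0320 g → mol O = 1.0320 ÷ 15.999 = 0.064504 mol
Divide by the smallest (0.064504 mol): C 2.500, H 4.000, O 1.000
Multiplying each by 2 gives whole numbers: C 5.00, H 8.00, O 2.00
Empirical formula: C5H8O2
Empirical-formula mass = 100.12 g/mol; 200 ÷ 100.12 ≈ 2, so the molecular formula is C10H16O4.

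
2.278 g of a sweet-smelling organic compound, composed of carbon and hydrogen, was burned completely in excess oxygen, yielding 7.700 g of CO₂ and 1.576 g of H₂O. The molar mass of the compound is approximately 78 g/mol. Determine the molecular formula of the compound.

mol C = 7.700 g CO₂ ÷ 44.009 g/mol = 0.17496 mol
mol H = 2 × 1.576 g H₂O ÷ 18.015 g/mol = 0.17497 mol
Divide by the smallest (0.17496 mol): C 1.000, H 1.000
Empirical formula: CH
Empirical-formula mass = 13.02 g/mol; 78 ÷ 13.02 ≈ 6, so the molecular formula is C6H6.

C6H6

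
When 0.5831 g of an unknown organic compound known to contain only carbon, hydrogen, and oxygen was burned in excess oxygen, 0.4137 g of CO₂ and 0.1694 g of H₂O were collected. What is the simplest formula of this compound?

CH2O3

mol C = 0.4137 g CO₂ ÷ 44.009 g/mol = 0.0094003 mol
mol H = 2 × 0.1694 g H₂O ÷ 18.015 g/mol = 0.018807 mol
mass O = 0.5831 − (0.11291 + 0.018957) = 0.45124 g → mol O = 0.45124 ÷ 15.999 = 0.028204 mol
Divide by the smallest (0.0094003 mol): C 1.000, H 2.001, O 3.000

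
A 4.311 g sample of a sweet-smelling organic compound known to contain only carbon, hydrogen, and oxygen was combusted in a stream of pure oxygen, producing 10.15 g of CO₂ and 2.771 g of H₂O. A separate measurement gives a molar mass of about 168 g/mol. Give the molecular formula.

mol C = 10.15 g CO₂ ÷ 44.009 g/mol = 0.23063 mol
mol H = 2 × 2.771 g H₂O ÷ 18.015 g/mol = 0.30763 mol
mass O = 4.311 − (2.7702 + 0.31009) = 1.2308 g → mol O = 1.2308 ÷ 15.999 = 0.076927 mol
Divide by the smallest (0.076927 mol): C 2.998, H 3.999, O 1.000
Empirical formula: C3H4O
Empirical-formula mass = 56.06 g/mol; 168 ÷ 56.06 ≈ 3, so the molecular formula is C9H12O3.

C9H12O3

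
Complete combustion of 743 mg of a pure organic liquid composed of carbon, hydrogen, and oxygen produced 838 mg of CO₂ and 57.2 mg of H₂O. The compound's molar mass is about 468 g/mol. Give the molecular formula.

mol C = 0.838 g CO₂ ÷ 44.009 g/mol = 0.01904 mol
mol H = 2 × 0.0572 g H₂O ÷ 18.015 g/mol = 0.006350 mol
mass O = 0.743 − (0.2287 + 0.006401) = 0.5079 g → mol O = 0.5079 ÷ 15.999 = 0.03175 mol
Divide by the smallest (0.006350 mol): C 2.999, H 1.000, O 4.999
Empirical formula: C3HO5
Empirical-formula mass = 117.04 g/mol; 468 ÷ 117.04 ≈ 4, so the molecular formula is C12H4O20.

C12H4O20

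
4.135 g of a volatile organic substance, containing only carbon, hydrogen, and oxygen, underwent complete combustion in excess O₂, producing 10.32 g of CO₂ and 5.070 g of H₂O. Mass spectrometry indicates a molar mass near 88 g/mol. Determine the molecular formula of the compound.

C5H12O

mol C = 10.32 g CO₂ ÷ 44.009 g/mol = 0.23450 mol
mol H = 2 × 5.070 g H₂O ÷ 18.015 g/mol = 0.56286 mol
mass O = 4.135 − (2.8165 + 0.56737) = 0.75108 g → mol O = 0.75108 ÷ 15.999 = 0.046946 mol
Divide by the smallest (0.046946 mol): C 4.995, H 11.990, O 1.000
Empirical formula: C5H12O
Empirical-formula mass = 88.15 g/mol; 88 ÷ 88.15 ≈ 1, so the molecular formula is C5H12O.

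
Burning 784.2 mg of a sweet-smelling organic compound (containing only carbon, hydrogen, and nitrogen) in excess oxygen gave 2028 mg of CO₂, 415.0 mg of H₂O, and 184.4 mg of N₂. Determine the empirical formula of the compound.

C7H7N2

mol C = 2.028 g CO₂ ÷ 44.009 g/mol = 0.046081 mol
mol H = 2 × 0.4150 g H₂O ÷ 18.015 g/mol = 0.046073 mol
mol N = 2 × 0.1844 g N₂ ÷ 28.014 g/mol = 0.013165 mol
Divide by the smallest (0.013165 mol): C 3.500, H 3.500, N 1.000
Multiplying each by 2 gives whole numbers: C 7.00, H 7.00, N 2.00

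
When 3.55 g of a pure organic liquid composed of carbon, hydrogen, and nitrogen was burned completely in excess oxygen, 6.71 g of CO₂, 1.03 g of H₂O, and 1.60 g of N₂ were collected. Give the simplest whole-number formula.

C4H3N3

mol C = 6.71 g CO₂ ÷ 44.009 g/mol = 0.1525 mol
mol H = 2 × 1.03 g H₂O ÷ 18.015 g/mol = 0.1143 mol
mol N = 2 × 1.60 g N₂ ÷ 28.014 g/mol = 0.1142 mol
Divide by the smallest (0.1142 mol): C 1.335, H 1.001, N 1.000
Multiplying each by 3 gives whole numbers: C 4.00, H 3.00, N 3.00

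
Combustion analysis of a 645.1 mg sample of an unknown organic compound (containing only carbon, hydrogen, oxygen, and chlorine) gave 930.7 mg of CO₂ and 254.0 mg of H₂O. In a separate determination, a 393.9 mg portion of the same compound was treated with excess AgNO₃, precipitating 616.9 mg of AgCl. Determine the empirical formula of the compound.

mol C = 0.9307 g CO₂ ÷ 44.009 g/mol = 0.021148 mol
mol H = 2 × 0.2540 g H₂O ÷ 18.015 g/mol = 0.028199 mol
From the AgCl data: mol Cl per gram of compound = (0.6169 ÷ 143.318) ÷ 0.3939 = 0.010928 mol/g, so in the 0.6451 g combustion sample mol Cl = 0.0070494 mol
mass O = 0.6451 − (0.25401 + 0.028424 + 0.24990) = 0.11276 g → mol O = 0.11276 ÷ 15.999 = 0.0070482 mol
Divide by the smallest (0.0070482 mol): C 3.000, H 4.001, Cl 1.000, O 1.000

C3H4ClO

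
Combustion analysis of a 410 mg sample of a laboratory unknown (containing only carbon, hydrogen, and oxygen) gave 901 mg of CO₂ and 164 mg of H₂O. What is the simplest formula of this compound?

mol C = 0.901 g CO₂ ÷ 44.009 g/mol = 0.02047 mol
mol H = 2 × 0.164 g H₂O ÷ 18.015 g/mol = 0.01821 mol
mass O = 0.410 − (0.2459 + 0.01835) = 0.1457 g → mol O = 0.1457 ÷ 15.999 = 0.009110 mol
Divide by the smallest (0.009110 mol): C 2.247, H 1.999, O 1.000
Multiplying each by 4 gives whole numbers: C 8.99, H 7.99, O 4.00

C9H8O4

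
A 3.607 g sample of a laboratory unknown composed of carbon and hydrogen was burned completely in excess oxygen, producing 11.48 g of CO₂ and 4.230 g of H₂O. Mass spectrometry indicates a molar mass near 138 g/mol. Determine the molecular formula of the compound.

C10H18

mol C = 11.48 g CO₂ ÷ 44.009 g/mol = 0.26086 mol
mol H = 2 × 4.230 g H₂O ÷ 18.015 g/mol = 0.46961 mol
Divide by the smallest (0.26086 mol): C 1.000, H 1.800
Multiplying each by 5 gives whole numbers: C 5.00, H 9.00
Empirical formula: C5H9
Empirical-formula mass = 69.13 g/mol; 138 ÷ 69.13 ≈ 2, so the molecular formula is C10H18.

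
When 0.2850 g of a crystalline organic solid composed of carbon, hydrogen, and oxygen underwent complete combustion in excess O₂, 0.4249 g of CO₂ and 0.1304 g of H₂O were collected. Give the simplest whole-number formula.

mol C = 0.4249 g CO₂ ÷ 44.009 g/mol = 0.0096548 mol
mol H = 2 × 0.1304 g H₂O ÷ 18.015 g/mol = 0.014477 mol
mass O = 0.2850 − (0.11596 + 0.014593) = 0.15444 g → mol O = 0.15444 ÷ 15.999 = 0.0096533 mol
Divide by the smallest (0.0096533 mol): C 1.000, H 1.500, O 1.000
Multiplying each by 2 gives whole numbers: C 2.00, H 3.00, O 2.00

C2H3O2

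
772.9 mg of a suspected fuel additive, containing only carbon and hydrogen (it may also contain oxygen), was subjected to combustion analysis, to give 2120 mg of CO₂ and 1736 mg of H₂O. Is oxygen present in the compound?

mol C = 2.120 g CO₂ ÷ 44.009 g/mol = 0.048172 mol
mol H = 2 × 1.736 g H₂O ÷ 18.015 g/mol = 0.19273 mol
C and H together account for 0.77286 g — essentially the entire 0.7729 g sample — so the compound contains no oxygen.

no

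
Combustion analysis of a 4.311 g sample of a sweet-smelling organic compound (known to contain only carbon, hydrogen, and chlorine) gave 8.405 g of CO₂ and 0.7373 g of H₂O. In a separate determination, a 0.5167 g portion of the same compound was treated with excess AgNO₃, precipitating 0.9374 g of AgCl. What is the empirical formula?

C7H3Cl2

mol C = 8.405 g CO₂ ÷ 44.009 g/mol = 0.19098 mol
mol H = 2 × 0.7373 g H₂O ÷ 18.015 g/mol = 0.081854 mol
From the AgCl data: mol Cl per gram of compound = (0.9374 ÷ 143.318) ÷ 0.5167 = 0.012659 mol/g, so in the 4.311 g combustion sample mol Cl = 0.054571 mol
Divide by the smallest (0.054571 mol): C 3.500, H 1.500, Cl 1.000
Multiplying each by 2 gives whole numbers: C 7.00, H 3.00, Cl 2.00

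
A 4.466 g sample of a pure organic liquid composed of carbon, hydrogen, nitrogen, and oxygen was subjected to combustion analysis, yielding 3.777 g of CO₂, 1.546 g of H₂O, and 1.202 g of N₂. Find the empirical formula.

mol C = 3.777 g CO₂ ÷ 44.009 g/mol = 0.085823 mol
mol H = 2 × 1.546 g H₂O ÷ 18.015 g/mol = 0.17163 mol
mol N = 2 × 1.202 g N₂ ÷ 28.014 g/mol = 0.085814 mol
mass O = 4.466 − (1.0308 + 0.17301 + 1.2020) = 2.0602 g → mol O = 2.0602 ÷ 15.999 = 0.12877 mol
Divide by the smallest (0.085814 mol): C 1.000, H 2.000, N 1.000, O 1.501
Multiplying each by 2 gives whole numbers: C 2.00, H 4.00, N 2.00, O 3.00

C2H4N2O3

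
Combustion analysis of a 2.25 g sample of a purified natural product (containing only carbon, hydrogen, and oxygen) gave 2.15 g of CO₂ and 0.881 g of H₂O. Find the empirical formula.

CH2O2

mol C = 2.15 g CO₂ ÷ 44.009 g/mol = 0.04885 mol
mol H = 2 × 0.881 g H₂O ÷ 18.015 g/mol = 0.09781 mol
mass O = 2.25 − (0.5868 + 0.09859) = 1.565 g → mol O = 1.565 ÷ 15.999 = 0.09780 mol
Divide by the smallest (0.04885 mol): C 1.000, H 2.002, O 2.002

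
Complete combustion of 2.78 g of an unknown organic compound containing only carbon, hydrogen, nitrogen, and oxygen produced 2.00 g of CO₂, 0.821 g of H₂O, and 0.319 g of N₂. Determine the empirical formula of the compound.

C2H4NO5

mol C = 2.00 g CO₂ ÷ 44.009 g/mol = 0.04545 mol
mol H = 2 × 0.821 g H₂O ÷ 18.015 g/mol = 0.09115 mol
mol N = 2 × 0.319 g N₂ ÷ 28.014 g/mol = 0.02277 mol
mass O = 2.78 − (0.5458 + 0.09188 + 0.3190) = 1.823 g → mol O = 1.823 ÷ 15.999 = 0.1140 mol
Divide by the smallest (0.02277 mol): C 1.995, H 4.002, N 1.000, O 5.004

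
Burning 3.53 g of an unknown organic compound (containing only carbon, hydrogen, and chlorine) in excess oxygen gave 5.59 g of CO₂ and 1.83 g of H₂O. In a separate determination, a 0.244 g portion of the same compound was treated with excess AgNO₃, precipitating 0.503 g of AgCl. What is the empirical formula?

mol C = 5.59 g CO₂ ÷ 44.009 g/mol = 0.1270 mol
mol H = 2 × 1.83 g H₂O ÷ 18.015 g/mol = 0.2032 mol
From the AgCl data: mol Cl per gram of compound = (0.503 ÷ 143.318) ÷ 0.244 = 0.01438 mol/g, so in the 3.53 g combustion sample mol Cl = 0.05078 mol
Divide by the smallest (0.05078 mol): C 2.502, H 4.001, Cl 1.000
Multiplying each by 2 gives whole numbers: C 5.00, H 8.00, Cl 2.00

C5H8Cl2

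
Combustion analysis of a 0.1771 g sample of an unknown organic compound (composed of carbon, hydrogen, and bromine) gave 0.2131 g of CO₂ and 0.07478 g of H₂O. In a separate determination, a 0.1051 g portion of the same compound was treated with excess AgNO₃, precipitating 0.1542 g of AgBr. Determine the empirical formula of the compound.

mol C = 0.2131 g CO₂ ÷ 44.009 g/mol = 0.0048422 mol
mol H = 2 × 0.07478 g H₂O ÷ 18.015 g/mol = 0.0083020 mol
From the AgBr data: mol Br per gram of compound = (0.1542 ÷ 187.772) ÷ 0.1051 = 0.0078136 mol/g, so in the 0.1771 g combustion sample mol Br = 0.0013838 mol
Divide by the smallest (0.0013838 mol): C 3.499, H 5.999, Br 1.000
Multiplying each by 2 gives whole numbers: C 7.00, H 12.00, Br 2.00

C7H12Br2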